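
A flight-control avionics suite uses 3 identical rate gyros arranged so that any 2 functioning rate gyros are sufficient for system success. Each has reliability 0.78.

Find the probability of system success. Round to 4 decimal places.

R = Σ_{i=2}^{3} C(3,i) p^i (1−p)^{3−i} with p = 0.78
C(3,2)·0.78^2·0.22^1 = 0.401544
C(3,3)·0.78^3·0.22^0 = 0.474552
Sum = 0.8761

0.8761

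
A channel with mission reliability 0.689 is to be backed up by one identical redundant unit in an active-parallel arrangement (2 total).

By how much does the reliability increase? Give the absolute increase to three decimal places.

0.214

R_before = 0.689
R_after = 1 − (1 − 0.689)^2 = 0.903
ΔR = 0.903 − 0.689 = 0.214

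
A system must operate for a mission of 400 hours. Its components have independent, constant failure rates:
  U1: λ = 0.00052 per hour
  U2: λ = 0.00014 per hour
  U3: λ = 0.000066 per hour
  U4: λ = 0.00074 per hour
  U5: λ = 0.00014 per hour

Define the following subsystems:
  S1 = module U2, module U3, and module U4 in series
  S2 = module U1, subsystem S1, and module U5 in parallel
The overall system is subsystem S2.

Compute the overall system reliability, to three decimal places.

R(U1) = exp(−0.00052 × 400) = 0.81221
R(U2) = exp(−0.00014 × 400) = 0.94554
R(U3) = exp(−0.000066 × 400) = 0.97395
R(U4) = exp(−0.00074 × 400) = 0.74379
R(U5) = exp(−0.00014 × 400) = 0.94554
Series (U2, U3, and U4): 0.94554 × 0.97395 × 0.74379 = 0.68496
Parallel (U1, [0.68496], and U5): 1 − (1 − 0.81221)(1 − 0.68496)(1 − 0.94554) = 0.997

0.997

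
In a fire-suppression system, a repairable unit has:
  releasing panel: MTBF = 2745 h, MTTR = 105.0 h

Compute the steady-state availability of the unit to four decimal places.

A(releasing panel) = MTBF/(MTBF+MTTR) = 2745/(2745+105.0) = 0.9632

0.9632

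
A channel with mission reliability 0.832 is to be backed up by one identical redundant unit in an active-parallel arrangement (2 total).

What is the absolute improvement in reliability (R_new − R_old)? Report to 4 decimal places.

R_before = 0.832
R_after = 1 − (1 − 0.832)^2 = 0.9718
ΔR = 0.9718 − 0.832 = 0.1398

0.1398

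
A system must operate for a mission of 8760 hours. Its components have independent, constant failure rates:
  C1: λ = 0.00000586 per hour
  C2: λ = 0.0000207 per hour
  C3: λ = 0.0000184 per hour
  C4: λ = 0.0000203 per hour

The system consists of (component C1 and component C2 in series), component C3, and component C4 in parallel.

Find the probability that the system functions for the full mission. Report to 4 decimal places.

0.9950

R(C1) = exp(−0.00000586 × 8760) = 0.949962
R(C2) = exp(−0.0000207 × 8760) = 0.834158
R(C3) = exp(−0.0000184 × 8760) = 0.851135
R(C4) = exp(−0.0000203 × 8760) = 0.837086
Series (C1 and C2): 0.949962 × 0.834158 = 0.792418
Parallel ([0.792418], C3, and C4): 1 − (1 − 0.792418)(1 − 0.851135)(1 − 0.837086) = 0.9950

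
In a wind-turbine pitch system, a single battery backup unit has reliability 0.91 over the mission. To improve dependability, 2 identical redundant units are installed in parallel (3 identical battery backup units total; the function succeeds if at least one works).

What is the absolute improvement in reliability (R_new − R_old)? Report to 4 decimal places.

R_before = 0.91
R_after = 1 − (1 − 0.91)^3 = 0.9993
ΔR = 0.9993 − 0.91 = 0.0893

0.0893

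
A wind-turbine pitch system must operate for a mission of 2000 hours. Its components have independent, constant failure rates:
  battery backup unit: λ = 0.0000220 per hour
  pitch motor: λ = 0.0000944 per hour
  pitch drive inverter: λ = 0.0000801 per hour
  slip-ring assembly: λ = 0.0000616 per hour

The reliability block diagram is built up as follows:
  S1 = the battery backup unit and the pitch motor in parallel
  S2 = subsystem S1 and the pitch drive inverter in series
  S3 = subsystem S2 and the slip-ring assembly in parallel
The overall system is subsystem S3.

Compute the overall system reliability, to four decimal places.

0.9821

R(battery backup unit) = exp(−0.0000220 × 2000) = 0.956954
R(pitch motor) = exp(−0.0000944 × 2000) = 0.827952
R(pitch drive inverter) = exp(−0.0000801 × 2000) = 0.851973
R(slip-ring assembly) = exp(−0.0000616 × 2000) = 0.884087
Parallel (battery backup unit and pitch motor): 1 − (1 − 0.956954)(1 − 0.827952) = 0.992594
Series ([0.992594] and pitch drive inverter): 0.992594 × 0.851973 = 0.845663
Parallel ([0.845663] and slip-ring assembly): 1 − (1 − 0.845663)(1 − 0.884087) = 0.9821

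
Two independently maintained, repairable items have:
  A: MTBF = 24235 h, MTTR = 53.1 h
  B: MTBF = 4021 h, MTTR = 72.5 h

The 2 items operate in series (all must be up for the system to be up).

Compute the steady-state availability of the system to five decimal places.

0.98014

A(A) = MTBF/(MTBF+MTTR) = 24235/(24235+53.1) = 0.997814
A(B) = MTBF/(MTBF+MTTR) = 4021/(4021+72.5) = 0.982289
Series availability: 0.997814 × 0.982289 = 0.98014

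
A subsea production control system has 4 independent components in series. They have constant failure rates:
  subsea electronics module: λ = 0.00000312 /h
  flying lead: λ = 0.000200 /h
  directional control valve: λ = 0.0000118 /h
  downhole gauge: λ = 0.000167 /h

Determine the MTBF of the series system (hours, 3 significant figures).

Series of exponential components: λ_sys = Σ λ_i
λ_sys = 0.00000312 + 0.000200 + 0.0000118 + 0.000167 = 3.8192e-04 /h
MTBF = 1 / λ_sys = 2620 h

2620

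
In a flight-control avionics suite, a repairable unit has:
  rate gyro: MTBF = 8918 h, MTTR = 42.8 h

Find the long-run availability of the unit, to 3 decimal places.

0.995

A(rate gyro) = MTBF/(MTBF+MTTR) = 8918/(8918+42.8) = 0.995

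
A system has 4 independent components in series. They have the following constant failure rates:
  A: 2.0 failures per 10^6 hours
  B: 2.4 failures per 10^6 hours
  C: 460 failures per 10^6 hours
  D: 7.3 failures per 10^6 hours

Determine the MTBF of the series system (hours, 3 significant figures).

2120

Series of exponential components: λ_sys = Σ λ_i
λ_sys = 0.0000020 + 0.0000024 + 0.00046 + 0.0000073 = 4.7170e-04 /h
MTBF = 1 / λ_sys = 2120 h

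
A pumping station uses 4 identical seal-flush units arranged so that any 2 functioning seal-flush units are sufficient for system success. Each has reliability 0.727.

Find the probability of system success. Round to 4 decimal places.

R = Σ_{i=2}^{4} C(4,i) p^i (1−p)^{4−i} with p = 0.727
C(4,2)·0.727^2·0.273^2 = 0.236344
C(4,3)·0.727^3·0.273^1 = 0.419591
C(4,4)·0.727^4·0.273^0 = 0.279343
Sum = 0.9353

0.9353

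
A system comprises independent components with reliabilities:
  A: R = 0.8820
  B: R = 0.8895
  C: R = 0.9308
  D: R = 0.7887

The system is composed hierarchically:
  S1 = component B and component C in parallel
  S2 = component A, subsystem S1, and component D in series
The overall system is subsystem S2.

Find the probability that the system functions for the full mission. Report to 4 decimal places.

Parallel (B and C): 1 − (1 − 0.889500)(1 − 0.930800) = 0.992353
Series (A, [0.992353], and D): 0.882000 × 0.992353 × 0.788700 = 0.6903

0.6903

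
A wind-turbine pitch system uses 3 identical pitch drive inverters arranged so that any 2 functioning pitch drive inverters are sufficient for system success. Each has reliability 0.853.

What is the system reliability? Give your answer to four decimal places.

R = Σ_{i=2}^{3} C(3,i) p^i (1−p)^{3−i} with p = 0.853
C(3,2)·0.853^2·0.147^1 = 0.320876
C(3,3)·0.853^3·0.147^0 = 0.620650
Sum = 0.9415

0.9415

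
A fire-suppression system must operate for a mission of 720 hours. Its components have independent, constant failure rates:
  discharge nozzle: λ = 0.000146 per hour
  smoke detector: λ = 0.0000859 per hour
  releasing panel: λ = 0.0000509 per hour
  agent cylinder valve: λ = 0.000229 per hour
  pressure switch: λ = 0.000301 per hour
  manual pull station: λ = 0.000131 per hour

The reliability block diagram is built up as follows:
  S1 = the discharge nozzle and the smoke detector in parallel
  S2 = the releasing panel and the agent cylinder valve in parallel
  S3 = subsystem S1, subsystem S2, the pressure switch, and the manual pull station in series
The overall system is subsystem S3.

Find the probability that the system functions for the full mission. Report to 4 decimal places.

0.7243

R(discharge nozzle) = exp(−0.000146 × 720) = 0.900216
R(smoke detector) = exp(−0.0000859 × 720) = 0.940026
R(releasing panel) = exp(−0.0000509 × 720) = 0.964015
R(agent cylinder valve) = exp(−0.000229 × 720) = 0.847995
R(pressure switch) = exp(−0.000301 × 720) = 0.805155
R(manual pull station) = exp(−0.000131 × 720) = 0.909992
Parallel (discharge nozzle and smoke detector): 1 − (1 − 0.900216)(1 − 0.940026) = 0.994016
Parallel (releasing panel and agent cylinder valve): 1 − (1 − 0.964015)(1 − 0.847995) = 0.994530
Series ([0.994016], [0.994530], pressure switch, and manual pull station): 0.994016 × 0.994530 × 0.805155 × 0.909992 = 0.7243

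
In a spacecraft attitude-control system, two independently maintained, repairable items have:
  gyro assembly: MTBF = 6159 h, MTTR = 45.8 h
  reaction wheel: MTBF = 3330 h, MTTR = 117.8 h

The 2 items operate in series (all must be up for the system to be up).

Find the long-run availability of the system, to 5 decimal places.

0.95870

A(gyro assembly) = MTBF/(MTBF+MTTR) = 6159/(6159+45.8) = 0.992619
A(reaction wheel) = MTBF/(MTBF+MTTR) = 3330/(3330+117.8) = 0.965833
Series availability: 0.992619 × 0.965833 = 0.95870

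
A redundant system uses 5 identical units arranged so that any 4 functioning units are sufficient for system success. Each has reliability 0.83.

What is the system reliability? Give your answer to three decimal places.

0.797

R = Σ_{i=4}^{5} C(5,i) p^i (1−p)^{5−i} with p = 0.83
C(5,4)·0.83^4·0.17^1 = 0.40340
C(5,5)·0.83^5·0.17^0 = 0.39390
Sum = 0.797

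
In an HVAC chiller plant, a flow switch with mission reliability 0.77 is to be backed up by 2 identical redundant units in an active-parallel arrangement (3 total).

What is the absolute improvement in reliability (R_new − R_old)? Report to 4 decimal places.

0.2178

R_before = 0.77
R_after = 1 − (1 − 0.77)^3 = 0.9878
ΔR = 0.9878 − 0.77 = 0.2178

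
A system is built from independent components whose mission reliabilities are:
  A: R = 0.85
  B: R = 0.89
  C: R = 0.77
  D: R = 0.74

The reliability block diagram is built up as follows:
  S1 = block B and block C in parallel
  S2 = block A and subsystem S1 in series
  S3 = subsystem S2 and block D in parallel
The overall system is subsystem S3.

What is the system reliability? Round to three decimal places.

Parallel (B and C): 1 − (1 − 0.89000)(1 − 0.77000) = 0.97470
Series (A and [0.97470]): 0.85000 × 0.97470 = 0.82850
Parallel ([0.82850] and D): 1 − (1 − 0.82850)(1 − 0.74000) = 0.955

0.955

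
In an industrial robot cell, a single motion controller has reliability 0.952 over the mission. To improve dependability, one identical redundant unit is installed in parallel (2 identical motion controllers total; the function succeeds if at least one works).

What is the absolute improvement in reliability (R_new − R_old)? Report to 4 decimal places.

0.0457

R_before = 0.952
R_after = 1 − (1 − 0.952)^2 = 0.9977
ΔR = 0.9977 − 0.952 = 0.0457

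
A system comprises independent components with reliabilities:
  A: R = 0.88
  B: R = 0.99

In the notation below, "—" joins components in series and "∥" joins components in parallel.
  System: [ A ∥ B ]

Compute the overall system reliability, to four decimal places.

Parallel (A and B): 1 − (1 − 0.880000)(1 − 0.990000) = 0.9988

0.9988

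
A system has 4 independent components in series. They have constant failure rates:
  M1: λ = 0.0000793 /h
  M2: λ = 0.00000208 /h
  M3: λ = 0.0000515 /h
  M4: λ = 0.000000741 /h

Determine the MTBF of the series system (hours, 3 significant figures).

7480

Series of exponential components: λ_sys = Σ λ_i
λ_sys = 0.0000793 + 0.00000208 + 0.0000515 + 0.000000741 = 1.3362e-04 /h
MTBF = 1 / λ_sys = 7480 h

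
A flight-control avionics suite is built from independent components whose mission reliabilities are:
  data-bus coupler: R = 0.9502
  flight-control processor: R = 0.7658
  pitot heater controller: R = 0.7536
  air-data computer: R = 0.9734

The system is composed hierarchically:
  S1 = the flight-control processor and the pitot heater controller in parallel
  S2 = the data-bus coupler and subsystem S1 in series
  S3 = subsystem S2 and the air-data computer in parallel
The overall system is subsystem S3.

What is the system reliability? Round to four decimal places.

0.9972

Parallel (flight-control processor and pitot heater controller): 1 − (1 − 0.765800)(1 − 0.753600) = 0.942293
Series (data-bus coupler and [0.942293]): 0.950200 × 0.942293 = 0.895367
Parallel ([0.895367] and air-data computer): 1 − (1 − 0.895367)(1 − 0.973400) = 0.9972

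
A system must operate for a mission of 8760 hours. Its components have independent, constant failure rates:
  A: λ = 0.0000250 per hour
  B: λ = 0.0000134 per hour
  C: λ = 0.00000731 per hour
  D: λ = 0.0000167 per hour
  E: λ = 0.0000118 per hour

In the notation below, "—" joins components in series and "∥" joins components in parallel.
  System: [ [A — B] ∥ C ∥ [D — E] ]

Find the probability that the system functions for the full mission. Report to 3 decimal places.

R(A) = exp(−0.0000250 × 8760) = 0.80332
R(B) = exp(−0.0000134 × 8760) = 0.88924
R(C) = exp(−0.00000731 × 8760) = 0.93797
R(D) = exp(−0.0000167 × 8760) = 0.86391
R(E) = exp(−0.0000118 × 8760) = 0.90180
Series (A and B): 0.80332 × 0.88924 = 0.71434
Series (D and E): 0.86391 × 0.90180 = 0.77907
Parallel ([0.71434], C, and [0.77907]): 1 − (1 − 0.71434)(1 − 0.93797)(1 − 0.77907) = 0.996

0.996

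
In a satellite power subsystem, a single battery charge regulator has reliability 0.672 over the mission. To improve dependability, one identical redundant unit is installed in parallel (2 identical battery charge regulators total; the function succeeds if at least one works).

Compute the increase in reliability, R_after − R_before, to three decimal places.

0.220

R_before = 0.672
R_after = 1 − (1 − 0.672)^2 = 0.892
ΔR = 0.892 − 0.672 = 0.220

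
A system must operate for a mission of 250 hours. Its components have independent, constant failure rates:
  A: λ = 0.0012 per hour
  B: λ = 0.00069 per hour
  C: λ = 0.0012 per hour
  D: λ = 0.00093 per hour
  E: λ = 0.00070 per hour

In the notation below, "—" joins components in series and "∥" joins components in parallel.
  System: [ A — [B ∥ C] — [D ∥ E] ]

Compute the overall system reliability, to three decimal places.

R(A) = exp(−0.0012 × 250) = 0.74082
R(B) = exp(−0.00069 × 250) = 0.84156
R(C) = exp(−0.0012 × 250) = 0.74082
R(D) = exp(−0.00093 × 250) = 0.79255
R(E) = exp(−0.00070 × 250) = 0.83946
Parallel (B and C): 1 − (1 − 0.84156)(1 − 0.74082) = 0.95894
Parallel (D and E): 1 − (1 − 0.79255)(1 − 0.83946) = 0.96670
Series (A, [0.95894], and [0.96670]): 0.74082 × 0.95894 × 0.96670 = 0.687

0.687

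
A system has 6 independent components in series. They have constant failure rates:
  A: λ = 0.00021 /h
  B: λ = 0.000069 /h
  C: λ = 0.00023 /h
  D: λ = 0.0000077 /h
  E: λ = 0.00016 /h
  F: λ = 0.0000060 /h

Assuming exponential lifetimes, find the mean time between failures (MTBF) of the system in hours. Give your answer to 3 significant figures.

1460

Series of exponential components: λ_sys = Σ λ_i
λ_sys = 0.00021 + 0.000069 + 0.00023 + 0.0000077 + 0.00016 + 0.0000060 = 6.8270e-04 /h
MTBF = 1 / λ_sys = 1460 h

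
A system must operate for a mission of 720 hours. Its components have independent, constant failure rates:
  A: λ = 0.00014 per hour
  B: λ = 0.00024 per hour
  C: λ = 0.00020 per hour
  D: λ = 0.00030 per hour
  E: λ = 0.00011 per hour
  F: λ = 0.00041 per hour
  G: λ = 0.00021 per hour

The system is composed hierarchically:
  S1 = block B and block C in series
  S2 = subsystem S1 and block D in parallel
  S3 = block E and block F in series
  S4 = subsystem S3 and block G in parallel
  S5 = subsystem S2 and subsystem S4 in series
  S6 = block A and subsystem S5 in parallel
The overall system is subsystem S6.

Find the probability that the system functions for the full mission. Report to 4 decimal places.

R(A) = exp(−0.00014 × 720) = 0.904114
R(B) = exp(−0.00024 × 720) = 0.841306
R(C) = exp(−0.00020 × 720) = 0.865888
R(D) = exp(−0.00030 × 720) = 0.805735
R(E) = exp(−0.00011 × 720) = 0.923855
R(F) = exp(−0.00041 × 720) = 0.744383
R(G) = exp(−0.00021 × 720) = 0.859676
Series (B and C): 0.841306 × 0.865888 = 0.728477
Parallel ([0.728477] and D): 1 − (1 − 0.728477)(1 − 0.805735) = 0.947253
Series (E and F): 0.923855 × 0.744383 = 0.687702
Parallel ([0.687702] and G): 1 − (1 − 0.687702)(1 − 0.859676) = 0.956177
Series ([0.947253] and [0.956177]): 0.947253 × 0.956177 = 0.905742
Parallel (A and [0.905742]): 1 − (1 − 0.904114)(1 − 0.905742) = 0.9910

0.9910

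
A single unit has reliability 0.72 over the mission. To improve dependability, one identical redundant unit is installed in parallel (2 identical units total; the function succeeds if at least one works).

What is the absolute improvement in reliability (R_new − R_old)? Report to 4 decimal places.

0.2016

R_before = 0.72
R_after = 1 − (1 − 0.72)^2 = 0.9216
ΔR = 0.9216 − 0.72 = 0.2016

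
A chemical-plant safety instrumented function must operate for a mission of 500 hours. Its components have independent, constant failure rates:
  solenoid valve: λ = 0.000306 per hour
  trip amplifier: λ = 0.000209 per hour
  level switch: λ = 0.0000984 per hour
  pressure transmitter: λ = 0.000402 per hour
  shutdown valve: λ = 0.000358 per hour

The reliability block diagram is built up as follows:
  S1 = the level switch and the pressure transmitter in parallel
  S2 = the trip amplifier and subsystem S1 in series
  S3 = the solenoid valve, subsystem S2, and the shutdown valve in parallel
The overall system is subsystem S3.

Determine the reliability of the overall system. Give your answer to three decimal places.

0.998

R(solenoid valve) = exp(−0.000306 × 500) = 0.85813
R(trip amplifier) = exp(−0.000209 × 500) = 0.90077
R(level switch) = exp(−0.0000984 × 500) = 0.95199
R(pressure transmitter) = exp(−0.000402 × 500) = 0.81791
R(shutdown valve) = exp(−0.000358 × 500) = 0.83611
Parallel (level switch and pressure transmitter): 1 − (1 − 0.95199)(1 − 0.81791) = 0.99126
Series (trip amplifier and [0.99126]): 0.90077 × 0.99126 = 0.89290
Parallel (solenoid valve, [0.89290], and shutdown valve): 1 − (1 − 0.85813)(1 − 0.89290)(1 − 0.83611) = 0.998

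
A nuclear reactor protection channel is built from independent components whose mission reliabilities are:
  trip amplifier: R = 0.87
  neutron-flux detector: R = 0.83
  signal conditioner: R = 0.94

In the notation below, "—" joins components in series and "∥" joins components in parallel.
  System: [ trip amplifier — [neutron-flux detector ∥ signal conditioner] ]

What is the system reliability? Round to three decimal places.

0.861

Parallel (neutron-flux detector and signal conditioner): 1 − (1 − 0.83000)(1 − 0.94000) = 0.98980
Series (trip amplifier and [0.98980]): 0.87000 × 0.98980 = 0.861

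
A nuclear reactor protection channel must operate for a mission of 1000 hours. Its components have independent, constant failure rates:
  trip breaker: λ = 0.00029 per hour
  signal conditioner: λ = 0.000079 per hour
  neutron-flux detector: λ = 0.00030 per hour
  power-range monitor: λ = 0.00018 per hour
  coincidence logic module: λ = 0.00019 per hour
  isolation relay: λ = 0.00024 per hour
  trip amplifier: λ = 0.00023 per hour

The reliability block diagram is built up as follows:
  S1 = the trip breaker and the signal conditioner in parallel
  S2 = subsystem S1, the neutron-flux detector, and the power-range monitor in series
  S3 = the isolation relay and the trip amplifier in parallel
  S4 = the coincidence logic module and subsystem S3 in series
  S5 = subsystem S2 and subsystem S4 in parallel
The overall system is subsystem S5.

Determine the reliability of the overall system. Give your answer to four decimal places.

R(trip breaker) = exp(−0.00029 × 1000) = 0.748264
R(signal conditioner) = exp(−0.000079 × 1000) = 0.924040
R(neutron-flux detector) = exp(−0.00030 × 1000) = 0.740818
R(power-range monitor) = exp(−0.00018 × 1000) = 0.835270
R(coincidence logic module) = exp(−0.00019 × 1000) = 0.826959
R(isolation relay) = exp(−0.00024 × 1000) = 0.786628
R(trip amplifier) = exp(−0.00023 × 1000) = 0.794534
Parallel (trip breaker and signal conditioner): 1 − (1 − 0.748264)(1 − 0.924040) = 0.980878
Series ([0.980878], neutron-flux detector, and power-range monitor): 0.980878 × 0.740818 × 0.835270 = 0.606951
Parallel (isolation relay and trip amplifier): 1 − (1 − 0.786628)(1 − 0.794534) = 0.956159
Series (coincidence logic module and [0.956159]): 0.826959 × 0.956159 = 0.790704
Parallel ([0.606951] and [0.790704]): 1 − (1 − 0.606951)(1 − 0.790704) = 0.9177

0.9177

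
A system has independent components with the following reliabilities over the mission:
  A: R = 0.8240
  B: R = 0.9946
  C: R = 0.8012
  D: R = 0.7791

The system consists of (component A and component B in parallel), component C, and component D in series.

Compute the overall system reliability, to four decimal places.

0.6236

Parallel (A and B): 1 − (1 − 0.824000)(1 − 0.994600) = 0.999050
Series ([0.999050], C, and D): 0.999050 × 0.801200 × 0.779100 = 0.6236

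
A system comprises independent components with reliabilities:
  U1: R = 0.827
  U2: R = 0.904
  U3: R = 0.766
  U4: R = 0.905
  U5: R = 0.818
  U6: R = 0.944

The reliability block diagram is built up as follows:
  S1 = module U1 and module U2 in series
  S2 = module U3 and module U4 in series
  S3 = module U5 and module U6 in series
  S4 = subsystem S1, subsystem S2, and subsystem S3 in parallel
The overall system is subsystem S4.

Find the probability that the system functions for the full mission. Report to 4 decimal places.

0.9824

Series (U1 and U2): 0.827000 × 0.904000 = 0.747608
Series (U3 and U4): 0.766000 × 0.905000 = 0.693230
Series (U5 and U6): 0.818000 × 0.944000 = 0.772192
Parallel ([0.747608], [0.693230], and [0.772192]): 1 − (1 − 0.747608)(1 − 0.693230)(1 − 0.772192) = 0.9824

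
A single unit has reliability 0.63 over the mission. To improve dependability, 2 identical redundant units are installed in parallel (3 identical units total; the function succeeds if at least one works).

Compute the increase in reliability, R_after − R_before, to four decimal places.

R_before = 0.63
R_after = 1 − (1 − 0.63)^3 = 0.9493
ΔR = 0.9493 − 0.63 = 0.3193

0.3193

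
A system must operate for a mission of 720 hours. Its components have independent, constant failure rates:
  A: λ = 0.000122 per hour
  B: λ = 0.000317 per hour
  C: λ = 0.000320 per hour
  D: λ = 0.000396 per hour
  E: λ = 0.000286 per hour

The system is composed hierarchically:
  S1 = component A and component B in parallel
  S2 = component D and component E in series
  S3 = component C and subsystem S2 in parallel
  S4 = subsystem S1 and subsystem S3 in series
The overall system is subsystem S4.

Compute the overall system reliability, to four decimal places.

0.9044

R(A) = exp(−0.000122 × 720) = 0.915907
R(B) = exp(−0.000317 × 720) = 0.795933
R(C) = exp(−0.000320 × 720) = 0.794216
R(D) = exp(−0.000396 × 720) = 0.751924
R(E) = exp(−0.000286 × 720) = 0.813898
Parallel (A and B): 1 − (1 − 0.915907)(1 − 0.795933) = 0.982839
Series (D and E): 0.751924 × 0.813898 = 0.611989
Parallel (C and [0.611989]): 1 − (1 − 0.794216)(1 − 0.611989) = 0.920154
Series ([0.982839] and [0.920154]): 0.982839 × 0.920154 = 0.9044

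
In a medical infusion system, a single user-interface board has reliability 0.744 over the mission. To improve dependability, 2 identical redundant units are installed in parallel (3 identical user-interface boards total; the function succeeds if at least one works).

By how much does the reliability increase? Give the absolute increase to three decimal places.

0.239

R_before = 0.744
R_after = 1 − (1 − 0.744)^3 = 0.983
ΔR = 0.983 − 0.744 = 0.239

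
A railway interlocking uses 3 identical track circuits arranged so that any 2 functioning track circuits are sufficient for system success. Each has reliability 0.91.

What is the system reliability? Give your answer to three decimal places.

0.977

R = Σ_{i=2}^{3} C(3,i) p^i (1−p)^{3−i} with p = 0.91
C(3,2)·0.91^2·0.09^1 = 0.22359
C(3,3)·0.91^3·0.09^0 = 0.75357
Sum = 0.977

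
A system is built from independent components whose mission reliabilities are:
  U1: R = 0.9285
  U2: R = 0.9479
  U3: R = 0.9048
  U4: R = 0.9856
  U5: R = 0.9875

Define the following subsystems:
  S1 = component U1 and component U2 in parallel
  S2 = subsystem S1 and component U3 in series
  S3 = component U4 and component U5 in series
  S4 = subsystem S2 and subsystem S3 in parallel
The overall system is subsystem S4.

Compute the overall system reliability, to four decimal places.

Parallel (U1 and U2): 1 − (1 − 0.928500)(1 − 0.947900) = 0.996275
Series ([0.996275] and U3): 0.996275 × 0.904800 = 0.901430
Series (U4 and U5): 0.985600 × 0.987500 = 0.973280
Parallel ([0.901430] and [0.973280]): 1 − (1 − 0.901430)(1 − 0.973280) = 0.9974

0.9974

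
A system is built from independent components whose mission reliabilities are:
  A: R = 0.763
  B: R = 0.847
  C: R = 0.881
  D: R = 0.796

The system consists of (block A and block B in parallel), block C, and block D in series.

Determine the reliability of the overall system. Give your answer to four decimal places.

Parallel (A and B): 1 − (1 − 0.763000)(1 − 0.847000) = 0.963739
Series ([0.963739], C, and D): 0.963739 × 0.881000 × 0.796000 = 0.6758

0.6758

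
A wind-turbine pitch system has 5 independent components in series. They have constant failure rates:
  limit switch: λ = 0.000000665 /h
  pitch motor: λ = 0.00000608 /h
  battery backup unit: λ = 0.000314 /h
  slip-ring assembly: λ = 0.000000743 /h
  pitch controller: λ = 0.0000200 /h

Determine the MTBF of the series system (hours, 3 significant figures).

Series of exponential components: λ_sys = Σ λ_i
λ_sys = 0.000000665 + 0.00000608 + 0.000314 + 0.000000743 + 0.0000200 = 3.4149e-04 /h
MTBF = 1 / λ_sys = 2930 h

2930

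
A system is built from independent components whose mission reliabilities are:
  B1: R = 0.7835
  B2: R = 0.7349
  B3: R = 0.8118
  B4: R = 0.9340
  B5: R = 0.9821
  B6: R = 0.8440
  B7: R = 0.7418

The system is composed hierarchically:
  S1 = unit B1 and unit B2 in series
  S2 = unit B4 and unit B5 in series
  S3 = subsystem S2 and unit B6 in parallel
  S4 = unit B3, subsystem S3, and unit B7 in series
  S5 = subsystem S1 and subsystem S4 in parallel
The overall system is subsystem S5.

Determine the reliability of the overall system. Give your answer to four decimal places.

Series (B1 and B2): 0.783500 × 0.734900 = 0.575794
Series (B4 and B5): 0.934000 × 0.982100 = 0.917281
Parallel ([0.917281] and B6): 1 − (1 − 0.917281)(1 − 0.844000) = 0.987096
Series (B3, [0.987096], and B7): 0.811800 × 0.987096 × 0.741800 = 0.594423
Parallel ([0.575794] and [0.594423]): 1 − (1 − 0.575794)(1 − 0.594423) = 0.8280

0.8280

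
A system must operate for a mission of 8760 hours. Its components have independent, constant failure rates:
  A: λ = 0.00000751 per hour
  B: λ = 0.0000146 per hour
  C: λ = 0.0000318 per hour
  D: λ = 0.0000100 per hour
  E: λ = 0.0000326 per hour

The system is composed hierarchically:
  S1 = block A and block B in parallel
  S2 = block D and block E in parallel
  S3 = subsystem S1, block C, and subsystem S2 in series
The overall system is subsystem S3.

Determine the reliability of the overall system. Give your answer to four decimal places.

0.7354

R(A) = exp(−0.00000751 × 8760) = 0.936330
R(B) = exp(−0.0000146 × 8760) = 0.879945
R(C) = exp(−0.0000318 × 8760) = 0.756867
R(D) = exp(−0.0000100 × 8760) = 0.916127
R(E) = exp(−0.0000326 × 8760) = 0.751581
Parallel (A and B): 1 − (1 − 0.936330)(1 − 0.879945) = 0.992356
Parallel (D and E): 1 − (1 − 0.916127)(1 − 0.751581) = 0.979164
Series ([0.992356], C, and [0.979164]): 0.992356 × 0.756867 × 0.979164 = 0.7354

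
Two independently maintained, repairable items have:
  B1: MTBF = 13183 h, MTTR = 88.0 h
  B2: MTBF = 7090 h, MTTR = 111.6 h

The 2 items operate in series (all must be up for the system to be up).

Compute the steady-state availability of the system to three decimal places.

A(B1) = MTBF/(MTBF+MTTR) = 13183/(13183+88.0) = 0.993369
A(B2) = MTBF/(MTBF+MTTR) = 7090/(7090+111.6) = 0.984503
Series availability: 0.993369 × 0.984503 = 0.978

0.978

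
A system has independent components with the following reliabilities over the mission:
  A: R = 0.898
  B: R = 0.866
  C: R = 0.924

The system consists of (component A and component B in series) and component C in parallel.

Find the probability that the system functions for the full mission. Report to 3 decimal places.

0.983

Series (A and B): 0.89800 × 0.86600 = 0.77767
Parallel ([0.77767] and C): 1 − (1 − 0.77767)(1 − 0.92400) = 0.983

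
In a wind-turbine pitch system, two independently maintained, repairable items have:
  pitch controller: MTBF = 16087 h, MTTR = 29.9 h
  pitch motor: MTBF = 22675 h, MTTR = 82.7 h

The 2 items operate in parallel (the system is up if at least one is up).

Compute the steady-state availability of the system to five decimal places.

0.99999

A(pitch controller) = MTBF/(MTBF+MTTR) = 16087/(16087+29.9) = 0.998145
A(pitch motor) = MTBF/(MTBF+MTTR) = 22675/(22675+82.7) = 0.996366
Parallel availability: 1 − (1 − 0.998145)(1 − 0.996366) = 0.99999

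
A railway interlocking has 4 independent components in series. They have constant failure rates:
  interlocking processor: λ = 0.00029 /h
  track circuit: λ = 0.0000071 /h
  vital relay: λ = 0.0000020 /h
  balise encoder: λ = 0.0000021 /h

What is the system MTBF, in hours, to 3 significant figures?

3320

Series of exponential components: λ_sys = Σ λ_i
λ_sys = 0.00029 + 0.0000071 + 0.0000020 + 0.0000021 = 3.0120e-04 /h
MTBF = 1 / λ_sys = 3320 h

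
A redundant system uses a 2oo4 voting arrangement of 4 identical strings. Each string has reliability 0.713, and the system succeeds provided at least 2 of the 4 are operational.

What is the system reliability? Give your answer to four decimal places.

0.9258

R = Σ_{i=2}^{4} C(4,i) p^i (1−p)^{4−i} with p = 0.713
C(4,2)·0.713^2·0.287^2 = 0.251243
C(4,3)·0.713^3·0.287^1 = 0.416112
C(4,4)·0.713^4·0.287^0 = 0.258439
Sum = 0.9258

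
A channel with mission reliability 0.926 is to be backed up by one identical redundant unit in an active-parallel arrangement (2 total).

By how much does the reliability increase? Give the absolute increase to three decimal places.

0.069

R_before = 0.926
R_after = 1 − (1 − 0.926)^2 = 0.995
ΔR = 0.995 − 0.926 = 0.069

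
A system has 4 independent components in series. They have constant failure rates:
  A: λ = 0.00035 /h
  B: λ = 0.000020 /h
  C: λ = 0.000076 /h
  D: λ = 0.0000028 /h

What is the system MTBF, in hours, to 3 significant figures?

2230

Series of exponential components: λ_sys = Σ λ_i
λ_sys = 0.00035 + 0.000020 + 0.000076 + 0.0000028 = 4.4880e-04 /h
MTBF = 1 / λ_sys = 2230 h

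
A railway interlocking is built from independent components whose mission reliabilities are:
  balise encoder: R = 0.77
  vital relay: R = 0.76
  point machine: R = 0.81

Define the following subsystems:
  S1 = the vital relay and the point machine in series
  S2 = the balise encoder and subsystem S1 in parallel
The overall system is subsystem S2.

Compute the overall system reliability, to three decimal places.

Series (vital relay and point machine): 0.76000 × 0.81000 = 0.61560
Parallel (balise encoder and [0.61560]): 1 − (1 − 0.77000)(1 − 0.61560) = 0.912

0.912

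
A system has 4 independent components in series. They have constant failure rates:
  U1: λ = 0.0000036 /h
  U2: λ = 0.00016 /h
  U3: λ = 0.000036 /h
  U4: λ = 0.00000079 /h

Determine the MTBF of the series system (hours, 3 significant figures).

Series of exponential components: λ_sys = Σ λ_i
λ_sys = 0.0000036 + 0.00016 + 0.000036 + 0.00000079 = 2.0039e-04 /h
MTBF = 1 / λ_sys = 4990 h

4990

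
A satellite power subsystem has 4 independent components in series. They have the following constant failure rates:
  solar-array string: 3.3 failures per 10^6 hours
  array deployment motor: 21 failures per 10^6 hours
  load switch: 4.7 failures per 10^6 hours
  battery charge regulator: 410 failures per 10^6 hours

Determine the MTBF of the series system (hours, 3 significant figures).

2280

Series of exponential components: λ_sys = Σ λ_i
λ_sys = 0.0000033 + 0.000021 + 0.0000047 + 0.00041 = 4.3900e-04 /h
MTBF = 1 / λ_sys = 2280 h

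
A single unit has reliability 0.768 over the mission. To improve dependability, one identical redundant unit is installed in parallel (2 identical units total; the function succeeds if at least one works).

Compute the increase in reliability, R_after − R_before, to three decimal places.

R_before = 0.768
R_after = 1 − (1 − 0.768)^2 = 0.946
ΔR = 0.946 − 0.768 = 0.178

0.178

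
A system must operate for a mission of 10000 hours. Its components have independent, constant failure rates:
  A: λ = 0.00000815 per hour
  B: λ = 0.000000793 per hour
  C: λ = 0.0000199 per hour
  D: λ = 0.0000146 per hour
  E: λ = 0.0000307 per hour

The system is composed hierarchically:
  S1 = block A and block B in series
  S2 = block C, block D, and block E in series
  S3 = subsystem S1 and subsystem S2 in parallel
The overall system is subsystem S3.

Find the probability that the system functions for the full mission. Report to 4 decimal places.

0.9590

R(A) = exp(−0.00000815 × 10000) = 0.921733
R(B) = exp(−0.000000793 × 10000) = 0.992101
R(C) = exp(−0.0000199 × 10000) = 0.819550
R(D) = exp(−0.0000146 × 10000) = 0.864158
R(E) = exp(−0.0000307 × 10000) = 0.735651
Series (A and B): 0.921733 × 0.992101 = 0.914452
Series (C, D, and E): 0.819550 × 0.864158 × 0.735651 = 0.521003
Parallel ([0.914452] and [0.521003]): 1 − (1 − 0.914452)(1 − 0.521003) = 0.9590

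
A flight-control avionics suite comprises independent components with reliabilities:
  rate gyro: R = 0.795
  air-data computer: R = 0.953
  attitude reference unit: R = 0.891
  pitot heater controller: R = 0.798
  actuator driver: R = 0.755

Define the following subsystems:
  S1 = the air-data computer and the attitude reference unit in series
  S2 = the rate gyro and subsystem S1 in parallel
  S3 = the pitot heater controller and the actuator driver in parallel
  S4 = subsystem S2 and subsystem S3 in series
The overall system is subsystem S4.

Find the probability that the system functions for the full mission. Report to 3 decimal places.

0.921

Series (air-data computer and attitude reference unit): 0.95300 × 0.89100 = 0.84912
Parallel (rate gyro and [0.84912]): 1 − (1 − 0.79500)(1 − 0.84912) = 0.96907
Parallel (pitot heater controller and actuator driver): 1 − (1 − 0.79800)(1 − 0.75500) = 0.95051
Series ([0.96907] and [0.95051]): 0.96907 × 0.95051 = 0.921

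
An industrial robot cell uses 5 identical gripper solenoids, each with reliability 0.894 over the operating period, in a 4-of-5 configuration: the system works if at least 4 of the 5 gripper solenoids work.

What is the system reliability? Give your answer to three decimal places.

R = Σ_{i=4}^{5} C(5,i) p^i (1−p)^{5−i} with p = 0.894
C(5,4)·0.894^4·0.106^1 = 0.33855
C(5,5)·0.894^5·0.106^0 = 0.57107
Sum = 0.910

0.910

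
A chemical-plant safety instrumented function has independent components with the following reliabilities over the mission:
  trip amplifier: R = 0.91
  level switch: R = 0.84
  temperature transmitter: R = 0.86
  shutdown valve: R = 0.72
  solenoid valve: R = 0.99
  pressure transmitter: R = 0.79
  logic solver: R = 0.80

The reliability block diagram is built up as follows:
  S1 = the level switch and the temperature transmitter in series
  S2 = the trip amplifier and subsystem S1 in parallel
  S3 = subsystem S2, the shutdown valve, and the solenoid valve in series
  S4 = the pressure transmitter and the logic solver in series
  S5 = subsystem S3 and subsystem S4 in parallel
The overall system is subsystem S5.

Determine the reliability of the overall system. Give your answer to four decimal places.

0.8878

Series (level switch and temperature transmitter): 0.840000 × 0.860000 = 0.722400
Parallel (trip amplifier and [0.722400]): 1 − (1 − 0.910000)(1 − 0.722400) = 0.975016
Series ([0.975016], shutdown valve, and solenoid valve): 0.975016 × 0.720000 × 0.990000 = 0.694991
Series (pressure transmitter and logic solver): 0.790000 × 0.800000 = 0.632000
Parallel ([0.694991] and [0.632000]): 1 − (1 − 0.694991)(1 − 0.632000) = 0.8878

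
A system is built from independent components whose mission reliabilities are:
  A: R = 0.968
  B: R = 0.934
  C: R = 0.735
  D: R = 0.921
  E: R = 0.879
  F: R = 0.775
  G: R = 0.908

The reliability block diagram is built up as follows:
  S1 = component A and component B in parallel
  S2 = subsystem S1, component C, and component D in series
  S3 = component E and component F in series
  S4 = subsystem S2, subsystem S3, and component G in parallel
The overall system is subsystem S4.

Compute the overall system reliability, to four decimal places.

0.9905

Parallel (A and B): 1 − (1 − 0.968000)(1 − 0.934000) = 0.997888
Series ([0.997888], C, and D): 0.997888 × 0.735000 × 0.921000 = 0.675505
Series (E and F): 0.879000 × 0.775000 = 0.681225
Parallel ([0.675505], [0.681225], and G): 1 − (1 − 0.675505)(1 − 0.681225)(1 − 0.908000) = 0.9905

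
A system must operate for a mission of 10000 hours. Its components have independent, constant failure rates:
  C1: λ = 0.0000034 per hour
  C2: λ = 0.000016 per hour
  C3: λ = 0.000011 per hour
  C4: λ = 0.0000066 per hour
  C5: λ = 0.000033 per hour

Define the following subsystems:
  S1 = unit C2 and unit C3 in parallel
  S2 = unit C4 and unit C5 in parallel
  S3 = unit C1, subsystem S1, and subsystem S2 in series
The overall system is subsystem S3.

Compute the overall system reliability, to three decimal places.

0.935

R(C1) = exp(−0.0000034 × 10000) = 0.96657
R(C2) = exp(−0.000016 × 10000) = 0.85214
R(C3) = exp(−0.000011 × 10000) = 0.89583
R(C4) = exp(−0.0000066 × 10000) = 0.93613
R(C5) = exp(−0.000033 × 10000) = 0.71892
Parallel (C2 and C3): 1 − (1 − 0.85214)(1 − 0.89583) = 0.98460
Parallel (C4 and C5): 1 − (1 − 0.93613)(1 − 0.71892) = 0.98205
Series (C1, [0.98460], and [0.98205]): 0.96657 × 0.98460 × 0.98205 = 0.935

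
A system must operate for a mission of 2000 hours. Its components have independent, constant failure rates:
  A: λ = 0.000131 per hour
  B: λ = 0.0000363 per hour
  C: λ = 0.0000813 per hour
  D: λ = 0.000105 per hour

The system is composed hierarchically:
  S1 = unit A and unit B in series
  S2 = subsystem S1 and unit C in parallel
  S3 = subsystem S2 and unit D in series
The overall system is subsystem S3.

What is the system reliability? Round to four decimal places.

0.7760

R(A) = exp(−0.000131 × 2000) = 0.769511
R(B) = exp(−0.0000363 × 2000) = 0.929973
R(C) = exp(−0.0000813 × 2000) = 0.849931
R(D) = exp(−0.000105 × 2000) = 0.810584
Series (A and B): 0.769511 × 0.929973 = 0.715624
Parallel ([0.715624] and C): 1 − (1 − 0.715624)(1 − 0.849931) = 0.957324
Series ([0.957324] and D): 0.957324 × 0.810584 = 0.7760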